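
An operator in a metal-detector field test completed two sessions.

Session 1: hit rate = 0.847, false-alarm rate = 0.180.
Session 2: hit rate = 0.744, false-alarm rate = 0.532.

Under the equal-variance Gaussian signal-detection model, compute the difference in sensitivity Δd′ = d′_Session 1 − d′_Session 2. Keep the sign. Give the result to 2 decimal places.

Δd′ = 1.36

Session 1: z(0.847) = 1.024, z(0.180) = -0.915, d' = 1.939
Session 2: z(0.744) = 0.656, z(0.532) = 0.080, d' = 0.576
Δd' = d'_Session 1 − d'_Session 2 = 1.939 − 0.576 = 1.363
Session 1 has the higher sensitivity.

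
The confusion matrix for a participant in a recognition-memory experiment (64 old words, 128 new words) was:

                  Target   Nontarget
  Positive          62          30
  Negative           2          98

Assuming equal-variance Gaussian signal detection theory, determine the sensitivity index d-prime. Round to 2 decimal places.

H = 62/64 = 0.9688
FA = 30/128 = 0.2344
z(H) = 1.863
z(FA) = -0.724
d' = z(H) − z(FA) = 1.863 − (-0.724) = 2.587

d-prime = 2.59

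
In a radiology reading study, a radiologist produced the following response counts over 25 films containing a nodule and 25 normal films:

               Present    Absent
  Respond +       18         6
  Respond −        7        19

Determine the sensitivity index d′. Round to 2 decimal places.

H = 18/25 = 0.7200
FA = 6/25 = 0.2400
z(H) = 0.583
z(FA) = -0.706
d' = z(H) − z(FA) = 0.583 − (-0.706) = 1.289

d′ = 1.29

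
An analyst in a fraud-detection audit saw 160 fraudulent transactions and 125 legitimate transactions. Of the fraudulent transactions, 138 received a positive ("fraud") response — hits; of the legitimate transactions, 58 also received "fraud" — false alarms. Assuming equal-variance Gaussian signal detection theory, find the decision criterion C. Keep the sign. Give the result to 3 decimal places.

H = 138/160 = 0.8625
FA = 58/125 = 0.4640
Φ⁻¹(0.8625) = 1.0916, Φ⁻¹(0.4640) = -0.0904
c = −½·[z(H) + z(FA)] = −0.5 × (1.0916 + (-0.0904)) = -0.5006

C = -0.501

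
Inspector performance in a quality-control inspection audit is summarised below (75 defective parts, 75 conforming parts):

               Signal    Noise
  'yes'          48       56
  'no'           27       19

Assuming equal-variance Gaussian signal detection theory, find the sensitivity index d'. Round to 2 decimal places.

d' = -0.31

H = 48/75 = 0.6400
FA = 56/75 = 0.7467
z(H) = z(0.6400) = 0.358
z(FA) = z(0.7467) = 0.664
d' = z(H) − z(FA) = 0.358 − 0.664 = -0.306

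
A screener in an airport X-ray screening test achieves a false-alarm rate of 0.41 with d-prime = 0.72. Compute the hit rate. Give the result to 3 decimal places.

z(false-alarm rate) = z(0.41) = -0.2275
z(H) = z(FA) + d' = -0.2275 + 0.72 = 0.4925
hit rate = Φ(0.4925) = 0.6888

hit rate = 0.689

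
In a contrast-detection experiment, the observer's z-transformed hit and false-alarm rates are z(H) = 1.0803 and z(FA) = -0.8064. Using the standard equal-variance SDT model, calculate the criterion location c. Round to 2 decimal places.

c = -0.14

c = −½·[z(H) + z(FA)] = −½·(1.0803 + (-0.8064)) = -0.13695
c < 0: the observer has a liberal response bias.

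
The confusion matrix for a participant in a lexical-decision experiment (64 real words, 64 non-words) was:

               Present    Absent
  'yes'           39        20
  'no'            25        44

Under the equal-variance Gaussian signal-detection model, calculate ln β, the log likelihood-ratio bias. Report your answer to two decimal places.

H = 39/64 = 0.6094
FA = 20/64 = 0.3125
z(H) = z(0.6094) = 0.278
z(FA) = z(0.3125) = -0.489
ln β = −½·[z(H)² − z(FA)²] = −0.5 × (0.077 − 0.239) = 0.081

ln β = 0.08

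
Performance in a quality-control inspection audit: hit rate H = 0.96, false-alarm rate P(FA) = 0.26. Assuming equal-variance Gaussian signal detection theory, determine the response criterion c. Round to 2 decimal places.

z(0.96) = 1.7507, z(0.26) = -0.6433
c = −½·[z(H) + z(FA)] = −0.5 × (1.7507 + (-0.6433)) = -0.5537

c = -0.55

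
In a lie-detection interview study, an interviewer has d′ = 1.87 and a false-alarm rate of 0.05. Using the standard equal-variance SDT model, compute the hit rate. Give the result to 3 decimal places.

hit rate = 0.589

z(false-alarm rate) = z(0.05) = -1.6449
z(H) = z(FA) + d' = -1.6449 + 1.87 = 0.2251
hit rate = Φ(0.2251) = 0.5890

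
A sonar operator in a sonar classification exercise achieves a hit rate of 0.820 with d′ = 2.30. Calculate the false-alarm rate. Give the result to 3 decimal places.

z(hit rate) = z(0.820) = 0.9154
z(FA) = z(H) − d' = 0.9154 − 2.30 = -1.3846
false-alarm rate = Φ(-1.3846) = 0.0831

false-alarm rate = 0.083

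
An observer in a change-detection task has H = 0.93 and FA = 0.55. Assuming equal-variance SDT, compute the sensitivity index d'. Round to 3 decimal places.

z(0.93) = 1.4758, z(0.55) = 0.1257
d' = z(H) − z(FA) = 1.4758 − 0.1257 = 1.3501

d' = 1.350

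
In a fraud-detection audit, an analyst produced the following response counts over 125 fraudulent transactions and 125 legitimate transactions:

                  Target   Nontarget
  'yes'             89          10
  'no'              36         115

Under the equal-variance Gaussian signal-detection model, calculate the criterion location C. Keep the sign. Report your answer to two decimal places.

C = 0.42

H = 89/125 = 0.7120
FA = 10/125 = 0.0800
z(H) = z(0.7120) = 0.559
z(FA) = z(0.0800) = -1.405
c = −½·[z(H) + z(FA)] = −0.5 × (0.559 + (-1.405)) = 0.423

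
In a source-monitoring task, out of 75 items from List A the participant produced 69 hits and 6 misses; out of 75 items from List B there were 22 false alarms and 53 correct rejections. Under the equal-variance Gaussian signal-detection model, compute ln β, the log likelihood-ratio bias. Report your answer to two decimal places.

ln β = -0.84

H = 69/75 = 0.9200
FA = 22/75 = 0.2933
z(0.9200) = 1.405, z(0.2933) = -0.544
ln β = −½·[z(H)² − z(FA)²] = −0.5 × (1.974 − 0.296) = -0.839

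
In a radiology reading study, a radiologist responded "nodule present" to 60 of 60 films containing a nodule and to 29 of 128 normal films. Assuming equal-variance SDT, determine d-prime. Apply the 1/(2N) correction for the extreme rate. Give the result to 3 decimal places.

d-prime = 3.144

The hit rate is 60/60 = 1, so apply the 1/(2N) correction: H → 1 − 1/(2·60) = 0.99167.
z(H) = z(0.99167) = 2.3941
z(FA) = z(0.22656) = -0.7502
d' = 2.3941 − (-0.7502) = 3.1443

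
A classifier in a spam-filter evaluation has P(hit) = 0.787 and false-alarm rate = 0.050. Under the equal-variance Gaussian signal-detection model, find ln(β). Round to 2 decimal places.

ln β = 1.04

Φ⁻¹(0.787) = 0.796, Φ⁻¹(0.050) = -1.645
ln β = −½·[z(H)² − z(FA)²] = −0.5 × (0.634 − 2.706) = 1.036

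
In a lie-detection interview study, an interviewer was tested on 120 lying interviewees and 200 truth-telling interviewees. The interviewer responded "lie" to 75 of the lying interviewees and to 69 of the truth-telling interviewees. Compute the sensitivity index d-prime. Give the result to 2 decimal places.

d-prime = 0.72

H = 75/120 = 0.6250
FA = 69/200 = 0.3450
z(H) = 0.319
z(FA) = -0.399
d' = z(H) − z(FA) = 0.319 − (-0.399) = 0.718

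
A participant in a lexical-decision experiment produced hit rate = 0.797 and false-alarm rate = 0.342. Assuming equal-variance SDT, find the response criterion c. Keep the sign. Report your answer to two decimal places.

c = -0.21

Φ⁻¹(H) = Φ⁻¹(0.797) = 0.831
Φ⁻¹(FA) = Φ⁻¹(0.342) = -0.407
c = −½·[z(H) + z(FA)] = −0.5 × (0.831 + (-0.407)) = -0.212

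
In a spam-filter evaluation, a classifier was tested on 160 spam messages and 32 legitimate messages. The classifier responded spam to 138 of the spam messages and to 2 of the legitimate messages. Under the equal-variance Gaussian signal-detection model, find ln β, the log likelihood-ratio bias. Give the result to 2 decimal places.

H = 138/160 = 0.8625
FA = 2/32 = 0.0625
z(H) = z(0.8625) = 1.092
z(FA) = z(0.0625) = -1.534
ln β = −½·[z(H)² − z(FA)²] = −0.5 × (1.192 − 2.353) = 0.5805

ln β = 0.58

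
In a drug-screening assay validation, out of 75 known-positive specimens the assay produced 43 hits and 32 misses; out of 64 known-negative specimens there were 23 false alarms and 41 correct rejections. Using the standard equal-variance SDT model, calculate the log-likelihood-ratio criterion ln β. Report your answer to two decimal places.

H = 43/75 = 0.5733
FA = 23/64 = 0.3594
Φ⁻¹(0.5733) = 0.185, Φ⁻¹(0.3594) = -0.360
ln β = −½·[z(H)² − z(FA)²] = −0.5 × (0.034 − 0.130) = 0.048

ln β = 0.05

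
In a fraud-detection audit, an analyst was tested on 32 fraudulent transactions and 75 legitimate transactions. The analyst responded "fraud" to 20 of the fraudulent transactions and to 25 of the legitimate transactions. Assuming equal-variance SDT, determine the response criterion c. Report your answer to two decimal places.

c = 0.06

H = 20/32 = 0.6250
FA = 25/75 = 0.3333
Φ⁻¹(0.6250) = 0.3186, Φ⁻¹(0.3333) = -0.4308
c = −½·[z(H) + z(FA)] = −0.5 × (0.3186 + (-0.4308)) = 0.0561
c > 0: the analyst has a conservative response bias.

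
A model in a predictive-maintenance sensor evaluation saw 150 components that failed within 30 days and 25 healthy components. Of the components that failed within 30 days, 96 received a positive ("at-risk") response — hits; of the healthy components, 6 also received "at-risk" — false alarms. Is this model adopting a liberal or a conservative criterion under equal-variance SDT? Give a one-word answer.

z(H) = 0.358, z(FA) = -0.706
c = −½·(z(H) + z(FA)) = 0.174
c > 0 → conservative criterion (biased toward responding “no”).

conservative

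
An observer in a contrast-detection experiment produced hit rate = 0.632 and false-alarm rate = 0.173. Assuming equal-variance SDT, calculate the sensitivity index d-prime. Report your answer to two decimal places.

d-prime = 1.28

Φ⁻¹(H) = 0.3372
Φ⁻¹(FA) = -0.9424
d' = z(H) − z(FA) = 0.3372 − (-0.9424) = 1.2796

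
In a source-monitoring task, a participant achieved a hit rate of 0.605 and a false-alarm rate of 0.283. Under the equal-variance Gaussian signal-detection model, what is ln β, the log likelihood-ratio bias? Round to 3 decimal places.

ln β = 0.129

Φ⁻¹(H) = Φ⁻¹(0.605) = 0.2663
Φ⁻¹(FA) = Φ⁻¹(0.283) = -0.5740
ln β = −½·[z(H)² − z(FA)²] = −0.5 × (0.0709 − 0.3295) = 0.1293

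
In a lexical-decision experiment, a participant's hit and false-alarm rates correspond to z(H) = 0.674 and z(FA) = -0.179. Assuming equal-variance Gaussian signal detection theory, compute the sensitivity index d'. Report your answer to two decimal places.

d' = 0.85

d' = z(H) − z(FA) = 0.674 − (-0.179) = 0.853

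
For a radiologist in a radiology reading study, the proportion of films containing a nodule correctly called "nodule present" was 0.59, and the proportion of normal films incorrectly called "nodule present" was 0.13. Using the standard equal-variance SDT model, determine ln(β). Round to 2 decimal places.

z(0.59) = 0.228, z(0.13) = -1.126
ln β = −½·[z(H)² − z(FA)²] = −0.5 × (0.052 − 1.268) = 0.608

ln β = 0.61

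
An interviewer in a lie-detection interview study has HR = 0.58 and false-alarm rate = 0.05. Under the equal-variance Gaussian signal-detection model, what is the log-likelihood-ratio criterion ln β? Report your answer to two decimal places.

Φ⁻¹(0.58) = 0.202, Φ⁻¹(0.05) = -1.645
ln β = −½·[z(H)² − z(FA)²] = −0.5 × (0.041 − 2.706) = 1.3325

ln β = 1.33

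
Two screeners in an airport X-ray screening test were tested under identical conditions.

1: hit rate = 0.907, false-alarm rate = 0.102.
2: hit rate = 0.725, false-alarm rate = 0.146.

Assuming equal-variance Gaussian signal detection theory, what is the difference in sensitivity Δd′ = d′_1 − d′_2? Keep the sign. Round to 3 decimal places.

Δd′ = 0.941

1: z(0.907) = 1.3225, z(0.102) = -1.2702, d' = 2.5927
2: z(0.725) = 0.5978, z(0.146) = -1.0537, d' = 1.6515
Δd' = d'_1 − d'_2 = 2.5927 − 1.6515 = 0.9412
1 has the higher sensitivity.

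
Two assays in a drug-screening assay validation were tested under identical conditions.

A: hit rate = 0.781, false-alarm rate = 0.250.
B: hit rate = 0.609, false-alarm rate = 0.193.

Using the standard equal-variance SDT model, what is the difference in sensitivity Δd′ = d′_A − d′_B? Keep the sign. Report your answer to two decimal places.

A: z(0.781) = 0.776, z(0.250) = -0.674, d' = 1.450
B: z(0.609) = 0.277, z(0.193) = -0.867, d' = 1.144
Δd' = d'_A − d'_B = 1.450 − 1.144 = 0.306
A has the higher sensitivity.

Δd′ = 0.31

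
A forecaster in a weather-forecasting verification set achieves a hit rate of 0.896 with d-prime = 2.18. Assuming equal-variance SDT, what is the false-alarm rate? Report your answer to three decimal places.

false-alarm rate = 0.179

z(hit rate) = z(0.896) = 1.2591
z(FA) = z(H) − d' = 1.2591 − 2.18 = -0.9209
false-alarm rate = Φ(-0.9209) = 0.1786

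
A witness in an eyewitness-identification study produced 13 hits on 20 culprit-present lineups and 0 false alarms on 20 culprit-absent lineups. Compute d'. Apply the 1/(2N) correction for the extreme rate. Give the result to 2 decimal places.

d' = 2.35

The false-alarm rate is 0/20 = 0, so apply the 1/(2N) correction: FA → 1/(2·20) = 0.02500.
z(H) = z(0.65000) = 0.385
z(FA) = z(0.02500) = -1.960
d' = 0.385 − (-1.960) = 2.345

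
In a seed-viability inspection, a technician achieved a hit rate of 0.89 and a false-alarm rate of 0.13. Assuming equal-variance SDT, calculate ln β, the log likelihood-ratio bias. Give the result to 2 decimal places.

Φ⁻¹(0.89) = 1.227, Φ⁻¹(0.13) = -1.126
ln β = −½·[z(H)² − z(FA)²] = −0.5 × (1.506 − 1.268) = -0.119

ln β = -0.12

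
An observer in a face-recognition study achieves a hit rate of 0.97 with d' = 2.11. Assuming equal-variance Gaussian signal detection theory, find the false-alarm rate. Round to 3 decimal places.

false-alarm rate = 0.409

z(hit rate) = z(0.97) = 1.8808
z(FA) = z(H) − d' = 1.8808 − 2.11 = -0.2292
false-alarm rate = Φ(-0.2292) = 0.4094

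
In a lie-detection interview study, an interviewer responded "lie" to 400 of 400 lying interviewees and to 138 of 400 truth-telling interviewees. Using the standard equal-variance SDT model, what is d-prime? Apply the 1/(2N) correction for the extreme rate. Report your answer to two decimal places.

d-prime = 3.42

The hit rate is 400/400 = 1, so apply the 1/(2N) correction: H → 1 − 1/(2·400) = 0.99875.
z(H) = z(0.99875) = 3.023
z(FA) = z(0.34500) = -0.399
d' = 3.023 − (-0.399) = 3.422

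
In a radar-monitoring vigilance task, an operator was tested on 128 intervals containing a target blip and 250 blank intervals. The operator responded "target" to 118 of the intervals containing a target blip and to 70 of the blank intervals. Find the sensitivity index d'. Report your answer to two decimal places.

H = 118/128 = 0.9219
FA = 70/250 = 0.2800
z(H) = 1.4180
z(FA) = -0.5828
d' = z(H) − z(FA) = 1.4180 − (-0.5828) = 2.0008

d' = 2.00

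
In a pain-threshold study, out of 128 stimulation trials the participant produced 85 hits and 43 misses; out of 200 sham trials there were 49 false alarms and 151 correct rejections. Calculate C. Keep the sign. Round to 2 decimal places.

C = 0.13

H = 85/128 = 0.6641
FA = 49/200 = 0.2450
z(H) = 0.4237
z(FA) = -0.6903
c = −½·[z(H) + z(FA)] = −0.5 × (0.4237 + (-0.6903)) = 0.1333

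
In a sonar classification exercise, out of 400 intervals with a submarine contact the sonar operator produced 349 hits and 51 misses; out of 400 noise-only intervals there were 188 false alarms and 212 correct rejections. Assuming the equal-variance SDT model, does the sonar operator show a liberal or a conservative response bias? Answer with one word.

liberal

z(H) = 1.138, z(FA) = -0.075
c = −½·(z(H) + z(FA)) = -0.5315
c < 0 → liberal criterion (biased toward responding “yes”).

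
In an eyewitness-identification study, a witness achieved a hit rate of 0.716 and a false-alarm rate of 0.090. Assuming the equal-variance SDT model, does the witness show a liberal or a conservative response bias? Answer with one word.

conservative

z(H) = 0.571, z(FA) = -1.341
c = −½·(z(H) + z(FA)) = 0.385
c > 0 → conservative criterion (biased toward responding “no”).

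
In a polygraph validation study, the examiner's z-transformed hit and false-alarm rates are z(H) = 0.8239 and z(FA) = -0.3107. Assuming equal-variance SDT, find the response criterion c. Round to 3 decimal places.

c = −½·[z(H) + z(FA)] = −½·(0.8239 + (-0.3107)) = -0.2566

c = -0.257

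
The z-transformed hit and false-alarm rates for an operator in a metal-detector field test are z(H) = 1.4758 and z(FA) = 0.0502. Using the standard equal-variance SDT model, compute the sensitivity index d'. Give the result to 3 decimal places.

d' = z(H) − z(FA) = 1.4758 − 0.0502 = 1.4256

d' = 1.426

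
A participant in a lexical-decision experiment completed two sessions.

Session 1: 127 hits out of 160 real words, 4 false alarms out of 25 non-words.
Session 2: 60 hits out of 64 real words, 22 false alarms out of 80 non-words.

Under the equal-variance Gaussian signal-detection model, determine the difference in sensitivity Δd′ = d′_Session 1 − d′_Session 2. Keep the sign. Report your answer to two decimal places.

Session 1: z(0.7937) = 0.819, z(0.1600) = -0.994, d' = 1.813
Session 2: z(0.9375) = 1.534, z(0.2750) = -0.598, d' = 2.132
Δd' = d'_Session 1 − d'_Session 2 = 1.813 − 2.132 = -0.319
Session 2 has the higher sensitivity.

Δd′ = -0.32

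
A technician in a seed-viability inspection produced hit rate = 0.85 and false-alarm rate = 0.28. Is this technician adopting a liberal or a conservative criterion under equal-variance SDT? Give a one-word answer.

z(H) = 1.036, z(FA) = -0.583
c = −½·(z(H) + z(FA)) = -0.2265
c < 0 → liberal criterion (biased toward responding “yes”).

liberal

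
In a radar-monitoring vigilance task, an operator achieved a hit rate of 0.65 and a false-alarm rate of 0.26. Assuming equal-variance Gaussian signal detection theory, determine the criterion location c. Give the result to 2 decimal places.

z(H) = z(0.65) = 0.3853
z(FA) = z(0.26) = -0.6433
c = −½·[z(H) + z(FA)] = −0.5 × (0.3853 + (-0.6433)) = 0.1290

c = 0.13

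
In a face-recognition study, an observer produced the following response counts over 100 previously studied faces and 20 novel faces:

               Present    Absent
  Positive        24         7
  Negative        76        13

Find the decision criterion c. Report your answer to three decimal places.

c = 0.546

H = 24/100 = 0.2400
FA = 7/20 = 0.3500
z(H) = -0.7063
z(FA) = -0.3853
c = −½·[z(H) + z(FA)] = −0.5 × (-0.7063 + (-0.3853)) = 0.5458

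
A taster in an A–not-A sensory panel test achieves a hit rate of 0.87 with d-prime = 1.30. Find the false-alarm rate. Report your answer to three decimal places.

z(hit rate) = z(0.87) = 1.1264
z(FA) = z(H) − d' = 1.1264 − 1.30 = -0.1736
false-alarm rate = Φ(-0.1736) = 0.4311

false-alarm rate = 0.431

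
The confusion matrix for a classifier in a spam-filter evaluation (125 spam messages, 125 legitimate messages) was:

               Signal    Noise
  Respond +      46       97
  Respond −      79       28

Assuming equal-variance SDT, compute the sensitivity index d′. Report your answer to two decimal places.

H = 46/125 = 0.3680
FA = 97/125 = 0.7760
z(H) = -0.3372
z(FA) = 0.7588
d' = z(H) − z(FA) = -0.3372 − 0.7588 = -1.0960

d′ = -1.10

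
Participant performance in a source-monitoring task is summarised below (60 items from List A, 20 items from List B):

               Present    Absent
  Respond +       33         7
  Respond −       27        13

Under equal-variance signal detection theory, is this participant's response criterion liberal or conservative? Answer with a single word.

conservative

z(H) = 0.126, z(FA) = -0.385
c = −½·(z(H) + z(FA)) = 0.1295
c > 0 → conservative criterion (biased toward responding “no”).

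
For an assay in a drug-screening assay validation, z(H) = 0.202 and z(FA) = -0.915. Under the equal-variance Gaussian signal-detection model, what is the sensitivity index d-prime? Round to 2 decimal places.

d-prime = 1.12

d' = z(H) − z(FA) = 0.202 − (-0.915) = 1.117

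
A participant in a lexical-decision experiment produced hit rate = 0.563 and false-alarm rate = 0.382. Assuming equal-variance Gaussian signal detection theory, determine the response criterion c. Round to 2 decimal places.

c = 0.07

z(H) = z(0.563) = 0.159
z(FA) = z(0.382) = -0.300
c = −½·[z(H) + z(FA)] = −0.5 × (0.159 + (-0.300)) = 0.0705
c > 0: the participant has a conservative response bias.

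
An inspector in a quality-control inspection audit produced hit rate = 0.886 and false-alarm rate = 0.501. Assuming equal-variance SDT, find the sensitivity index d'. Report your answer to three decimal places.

d' = 1.203

z(0.886) = 1.2055, z(0.501) = 0.0025
d' = z(H) − z(FA) = 1.2055 − 0.0025 = 1.2030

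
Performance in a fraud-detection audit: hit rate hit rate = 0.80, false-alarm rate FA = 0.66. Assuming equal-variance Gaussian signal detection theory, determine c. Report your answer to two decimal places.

Φ⁻¹(H) = Φ⁻¹(0.80) = 0.842
Φ⁻¹(FA) = Φ⁻¹(0.66) = 0.412
c = −½·[z(H) + z(FA)] = −0.5 × (0.842 + 0.412) = -0.627
c < 0: the analyst has a liberal response bias.

c = -0.63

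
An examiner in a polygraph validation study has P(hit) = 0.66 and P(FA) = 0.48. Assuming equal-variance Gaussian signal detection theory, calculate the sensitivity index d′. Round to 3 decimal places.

z(H) = z(0.66) = 0.4125
z(FA) = z(0.48) = -0.0502
d' = z(H) − z(FA) = 0.4125 − (-0.0502) = 0.4627

d′ = 0.463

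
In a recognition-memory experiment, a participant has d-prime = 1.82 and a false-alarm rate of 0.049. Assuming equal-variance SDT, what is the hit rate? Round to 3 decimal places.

hit rate = 0.566

z(false-alarm rate) = z(0.049) = -1.6546
z(H) = z(FA) + d' = -1.6546 + 1.82 = 0.1654
hit rate = Φ(0.1654) = 0.5657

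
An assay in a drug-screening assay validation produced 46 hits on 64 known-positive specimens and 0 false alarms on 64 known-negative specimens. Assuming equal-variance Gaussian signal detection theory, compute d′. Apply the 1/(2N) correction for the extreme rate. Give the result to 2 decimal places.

d′ = 3.00

The false-alarm rate is 0/64 = 0, so apply the 1/(2N) correction: FA → 1/(2·64) = 0.00781.
z(H) = z(0.71875) = 0.579
z(FA) = z(0.00781) = -2.418
d' = 0.579 − (-2.418) = 2.997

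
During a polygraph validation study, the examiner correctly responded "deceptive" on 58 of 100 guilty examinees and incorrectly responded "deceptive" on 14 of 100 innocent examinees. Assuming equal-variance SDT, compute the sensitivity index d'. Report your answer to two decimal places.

d' = 1.28

H = 58/100 = 0.5800
FA = 14/100 = 0.1400
z(0.5800) = 0.202, z(0.1400) = -1.080
d' = z(H) − z(FA) = 0.202 − (-1.080) = 1.282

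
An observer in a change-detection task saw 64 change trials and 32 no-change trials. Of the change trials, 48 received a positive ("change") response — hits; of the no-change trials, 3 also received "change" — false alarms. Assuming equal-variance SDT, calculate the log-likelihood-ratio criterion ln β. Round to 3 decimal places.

H = 48/64 = 0.7500
FA = 3/32 = 0.0938
Φ⁻¹(H) = Φ⁻¹(0.7500) = 0.6745
Φ⁻¹(FA) = Φ⁻¹(0.0938) = -1.3177
ln β = −½·[z(H)² − z(FA)²] = −0.5 × (0.4550 − 1.7363) = 0.64065

ln β = 0.641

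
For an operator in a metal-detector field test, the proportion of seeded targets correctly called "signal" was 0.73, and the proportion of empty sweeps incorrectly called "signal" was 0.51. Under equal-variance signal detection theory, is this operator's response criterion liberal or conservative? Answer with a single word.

z(H) = 0.613, z(FA) = 0.025
c = −½·(z(H) + z(FA)) = -0.319
c < 0 → liberal criterion (biased toward responding “yes”).

liberal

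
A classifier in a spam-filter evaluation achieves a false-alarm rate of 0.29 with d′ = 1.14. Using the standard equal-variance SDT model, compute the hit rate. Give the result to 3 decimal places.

z(false-alarm rate) = z(0.29) = -0.5534
z(H) = z(FA) + d' = -0.5534 + 1.14 = 0.5866
hit rate = Φ(0.5866) = 0.7213

hit rate = 0.721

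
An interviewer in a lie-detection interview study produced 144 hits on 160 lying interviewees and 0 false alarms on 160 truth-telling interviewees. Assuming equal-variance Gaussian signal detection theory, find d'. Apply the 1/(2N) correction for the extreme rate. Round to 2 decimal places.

The false-alarm rate is 0/160 = 0, so apply the 1/(2N) correction: FA → 1/(2·160) = 0.00313.
z(H) = z(0.90000) = 1.282
z(FA) = z(0.00313) = -2.734
d' = 1.282 − (-2.734) = 4.016

d' = 4.02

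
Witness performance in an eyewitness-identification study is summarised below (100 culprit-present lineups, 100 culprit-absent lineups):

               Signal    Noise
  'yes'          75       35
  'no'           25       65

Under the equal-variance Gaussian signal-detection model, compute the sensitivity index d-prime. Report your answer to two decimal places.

d-prime = 1.06

H = 75/100 = 0.7500
FA = 35/100 = 0.3500
Φ⁻¹(0.7500) = 0.6745, Φ⁻¹(0.3500) = -0.3853
d' = z(H) − z(FA) = 0.6745 − (-0.3853) = 1.0598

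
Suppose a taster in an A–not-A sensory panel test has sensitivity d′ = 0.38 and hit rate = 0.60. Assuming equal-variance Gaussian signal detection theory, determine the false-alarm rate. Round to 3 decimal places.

z(hit rate) = z(0.60) = 0.2533
z(FA) = z(H) − d' = 0.2533 − 0.38 = -0.1267
false-alarm rate = Φ(-0.1267) = 0.4496

false-alarm rate = 0.450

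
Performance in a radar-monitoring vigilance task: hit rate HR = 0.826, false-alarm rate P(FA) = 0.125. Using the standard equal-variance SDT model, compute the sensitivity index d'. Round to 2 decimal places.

z(H) = 0.938
z(FA) = -1.150
d' = z(H) − z(FA) = 0.938 − (-1.150) = 2.088

d' = 2.09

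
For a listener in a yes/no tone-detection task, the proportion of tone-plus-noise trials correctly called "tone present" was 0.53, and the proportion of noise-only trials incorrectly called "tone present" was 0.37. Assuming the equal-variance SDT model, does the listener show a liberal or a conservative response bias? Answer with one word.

conservative

z(H) = 0.075, z(FA) = -0.332
c = −½·(z(H) + z(FA)) = 0.1285
c > 0 → conservative criterion (biased toward responding “no”).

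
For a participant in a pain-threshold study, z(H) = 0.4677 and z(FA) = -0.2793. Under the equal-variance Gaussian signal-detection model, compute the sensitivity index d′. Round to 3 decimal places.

d' = z(H) − z(FA) = 0.4677 − (-0.2793) = 0.7470

d′ = 0.747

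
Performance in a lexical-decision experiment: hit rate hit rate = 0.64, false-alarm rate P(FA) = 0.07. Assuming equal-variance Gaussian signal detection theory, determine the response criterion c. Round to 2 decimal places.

z(H) = z(0.64) = 0.3585
z(FA) = z(0.07) = -1.4758
c = −½·[z(H) + z(FA)] = −0.5 × (0.3585 + (-1.4758)) = 0.55865

c = 0.56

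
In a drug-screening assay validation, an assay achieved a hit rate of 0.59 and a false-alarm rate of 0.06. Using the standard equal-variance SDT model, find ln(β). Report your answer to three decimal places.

z(0.59) = 0.2275, z(0.06) = -1.5548
ln β = −½·[z(H)² − z(FA)²] = −0.5 × (0.0518 − 2.4174) = 1.1828

ln β = 1.183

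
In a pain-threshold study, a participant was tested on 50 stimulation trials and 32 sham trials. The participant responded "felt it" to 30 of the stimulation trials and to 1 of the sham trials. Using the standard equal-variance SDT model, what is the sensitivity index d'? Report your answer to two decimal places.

H = 30/50 = 0.6000
FA = 1/32 = 0.0312
z(H) = z(0.6000) = 0.253
z(FA) = z(0.0312) = -1.863
d' = z(H) − z(FA) = 0.253 − (-1.863) = 2.116

d' = 2.12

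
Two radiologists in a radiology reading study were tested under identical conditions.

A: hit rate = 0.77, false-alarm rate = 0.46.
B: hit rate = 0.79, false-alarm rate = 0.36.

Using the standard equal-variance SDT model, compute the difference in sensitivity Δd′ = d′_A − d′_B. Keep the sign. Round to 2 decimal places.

Δd′ = -0.33

A: z(0.77) = 0.739, z(0.46) = -0.100, d' = 0.839
B: z(0.79) = 0.806, z(0.36) = -0.358, d' = 1.164
Δd' = d'_A − d'_B = 0.839 − 1.164 = -0.325
B has the higher sensitivity.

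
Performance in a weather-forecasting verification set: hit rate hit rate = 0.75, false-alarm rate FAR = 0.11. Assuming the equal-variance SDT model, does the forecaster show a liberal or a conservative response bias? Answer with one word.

conservative

z(H) = 0.674, z(FA) = -1.227
c = −½·(z(H) + z(FA)) = 0.2765
c > 0 → conservative criterion (biased toward responding “no”).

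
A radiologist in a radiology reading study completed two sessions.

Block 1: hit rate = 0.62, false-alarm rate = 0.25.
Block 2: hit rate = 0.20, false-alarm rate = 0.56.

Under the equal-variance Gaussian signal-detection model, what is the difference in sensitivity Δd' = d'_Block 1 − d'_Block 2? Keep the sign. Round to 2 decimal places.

Block 1: z(0.62) = 0.305, z(0.25) = -0.674, d' = 0.979
Block 2: z(0.20) = -0.842, z(0.56) = 0.151, d' = -0.993
Δd' = d'_Block 1 − d'_Block 2 = 0.979 − (-0.993) = 1.972
Block 1 has the higher sensitivity.

Δd' = 1.97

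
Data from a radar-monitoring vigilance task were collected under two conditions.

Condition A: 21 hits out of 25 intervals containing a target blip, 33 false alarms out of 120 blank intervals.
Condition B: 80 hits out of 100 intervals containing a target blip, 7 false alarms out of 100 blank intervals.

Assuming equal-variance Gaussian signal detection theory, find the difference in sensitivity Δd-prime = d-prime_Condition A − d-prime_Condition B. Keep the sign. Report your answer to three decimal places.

Condition A: z(0.8400) = 0.9945, z(0.2750) = -0.5978, d' = 1.5923
Condition B: z(0.8000) = 0.8416, z(0.0700) = -1.4758, d' = 2.3174
Δd' = d'_Condition A − d'_Condition B = 1.5923 − 2.3174 = -0.7251
Condition B has the higher sensitivity.

Δd-prime = -0.725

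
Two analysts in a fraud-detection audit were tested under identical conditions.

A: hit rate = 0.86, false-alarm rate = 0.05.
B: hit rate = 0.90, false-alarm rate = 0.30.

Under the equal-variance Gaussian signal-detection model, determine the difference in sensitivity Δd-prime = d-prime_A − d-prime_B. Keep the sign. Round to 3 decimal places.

A: z(0.86) = 1.0803, z(0.05) = -1.6449, d' = 2.7252
B: z(0.90) = 1.2816, z(0.30) = -0.5244, d' = 1.8060
Δd' = d'_A − d'_B = 2.7252 − 1.8060 = 0.9192
A has the higher sensitivity.

Δd-prime = 0.919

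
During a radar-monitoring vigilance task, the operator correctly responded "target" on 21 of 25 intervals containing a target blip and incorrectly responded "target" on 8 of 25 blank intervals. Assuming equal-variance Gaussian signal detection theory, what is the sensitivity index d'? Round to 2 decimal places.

H = 21/25 = 0.8400
FA = 8/25 = 0.3200
Φ⁻¹(H) = Φ⁻¹(0.8400) = 0.9945
Φ⁻¹(FA) = Φ⁻¹(0.3200) = -0.4677
d' = z(H) − z(FA) = 0.9945 − (-0.4677) = 1.4622

d' = 1.46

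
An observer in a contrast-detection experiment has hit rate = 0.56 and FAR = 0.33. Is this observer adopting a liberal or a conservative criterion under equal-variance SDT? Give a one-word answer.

conservative

z(H) = 0.151, z(FA) = -0.440
c = −½·(z(H) + z(FA)) = 0.1445
c > 0 → conservative criterion (biased toward responding “no”).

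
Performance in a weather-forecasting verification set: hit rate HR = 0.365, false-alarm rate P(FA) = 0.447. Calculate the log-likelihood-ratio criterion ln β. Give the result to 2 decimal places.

ln β = -0.05

Φ⁻¹(H) = -0.345
Φ⁻¹(FA) = -0.133
ln β = −½·[z(H)² − z(FA)²] = −0.5 × (0.119 − 0.018) = -0.0505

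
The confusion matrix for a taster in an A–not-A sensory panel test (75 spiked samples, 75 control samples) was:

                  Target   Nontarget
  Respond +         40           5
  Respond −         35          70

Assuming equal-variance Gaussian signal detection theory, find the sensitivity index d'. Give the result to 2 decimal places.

H = 40/75 = 0.5333
FA = 5/75 = 0.0667
z(0.5333) = 0.0836, z(0.0667) = -1.5008
d' = z(H) − z(FA) = 0.0836 − (-1.5008) = 1.5844

d' = 1.58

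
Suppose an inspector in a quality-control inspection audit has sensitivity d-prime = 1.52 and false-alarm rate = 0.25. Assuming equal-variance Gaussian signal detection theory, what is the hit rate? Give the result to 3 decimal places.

z(false-alarm rate) = z(0.25) = -0.6745
z(H) = z(FA) + d' = -0.6745 + 1.52 = 0.8455
hit rate = Φ(0.8455) = 0.8011

hit rate = 0.801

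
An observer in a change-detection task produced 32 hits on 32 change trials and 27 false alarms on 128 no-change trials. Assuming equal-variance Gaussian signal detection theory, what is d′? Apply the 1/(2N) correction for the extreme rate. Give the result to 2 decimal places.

d′ = 2.96

The hit rate is 32/32 = 1, so apply the 1/(2N) correction: H → 1 − 1/(2·32) = 0.98438.
z(H) = z(0.98438) = 2.154
z(FA) = z(0.21094) = -0.803
d' = 2.154 − (-0.803) = 2.957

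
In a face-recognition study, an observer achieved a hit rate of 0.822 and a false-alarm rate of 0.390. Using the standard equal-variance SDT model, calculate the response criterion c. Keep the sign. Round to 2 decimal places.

c = -0.32

z(H) = z(0.822) = 0.923
z(FA) = z(0.390) = -0.279
c = −½·[z(H) + z(FA)] = −0.5 × (0.923 + (-0.279)) = -0.322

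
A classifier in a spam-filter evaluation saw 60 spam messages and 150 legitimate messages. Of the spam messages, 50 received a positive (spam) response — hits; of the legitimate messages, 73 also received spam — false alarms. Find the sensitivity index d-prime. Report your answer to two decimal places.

H = 50/60 = 0.8333
FA = 73/150 = 0.4867
Φ⁻¹(H) = 0.9673
Φ⁻¹(FA) = -0.0333
d' = z(H) − z(FA) = 0.9673 − (-0.0333) = 1.0006

d-prime = 1.00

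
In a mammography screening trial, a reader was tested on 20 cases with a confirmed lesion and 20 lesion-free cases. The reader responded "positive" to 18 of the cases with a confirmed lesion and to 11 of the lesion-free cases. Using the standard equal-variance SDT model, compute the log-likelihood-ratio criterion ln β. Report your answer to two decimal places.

H = 18/20 = 0.9000
FA = 11/20 = 0.5500
Φ⁻¹(H) = Φ⁻¹(0.9000) = 1.282
Φ⁻¹(FA) = Φ⁻¹(0.5500) = 0.126
ln β = −½·[z(H)² − z(FA)²] = −0.5 × (1.644 − 0.016) = -0.814

ln β = -0.81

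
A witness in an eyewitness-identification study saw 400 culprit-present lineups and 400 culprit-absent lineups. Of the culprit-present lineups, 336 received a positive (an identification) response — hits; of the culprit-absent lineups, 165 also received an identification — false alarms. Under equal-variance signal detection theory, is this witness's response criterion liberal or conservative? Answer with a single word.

liberal

z(H) = 0.994, z(FA) = -0.221
c = −½·(z(H) + z(FA)) = -0.3865
c < 0 → liberal criterion (biased toward responding “yes”).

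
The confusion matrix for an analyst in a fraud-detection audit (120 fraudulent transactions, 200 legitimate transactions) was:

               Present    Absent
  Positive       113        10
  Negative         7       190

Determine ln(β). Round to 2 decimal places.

ln β = 0.12

H = 113/120 = 0.9417
FA = 10/200 = 0.0500
Φ⁻¹(H) = 1.569
Φ⁻¹(FA) = -1.645
ln β = −½·[z(H)² − z(FA)²] = −0.5 × (2.462 − 2.706) = 0.122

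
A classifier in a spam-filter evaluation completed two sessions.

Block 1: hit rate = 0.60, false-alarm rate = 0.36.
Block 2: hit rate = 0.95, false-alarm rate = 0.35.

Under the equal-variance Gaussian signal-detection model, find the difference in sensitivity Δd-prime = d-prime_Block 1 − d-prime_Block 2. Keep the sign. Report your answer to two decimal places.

Δd-prime = -1.42

Block 1: z(0.60) = 0.253, z(0.36) = -0.358, d' = 0.611
Block 2: z(0.95) = 1.645, z(0.35) = -0.385, d' = 2.030
Δd' = d'_Block 1 − d'_Block 2 = 0.611 − 2.030 = -1.419
Block 2 has the higher sensitivity.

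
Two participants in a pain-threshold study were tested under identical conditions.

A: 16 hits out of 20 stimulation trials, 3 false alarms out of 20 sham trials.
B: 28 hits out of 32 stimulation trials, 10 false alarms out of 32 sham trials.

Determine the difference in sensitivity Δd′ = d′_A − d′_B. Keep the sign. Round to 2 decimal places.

A: z(0.8000) = 0.842, z(0.1500) = -1.036, d' = 1.878
B: z(0.8750) = 1.150, z(0.3125) = -0.489, d' = 1.639
Δd' = d'_A − d'_B = 1.878 − 1.639 = 0.239
A has the higher sensitivity.

Δd′ = 0.24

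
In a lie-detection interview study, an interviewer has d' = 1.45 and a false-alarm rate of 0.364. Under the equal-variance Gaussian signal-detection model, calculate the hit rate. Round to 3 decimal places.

z(false-alarm rate) = z(0.364) = -0.3478
z(H) = z(FA) + d' = -0.3478 + 1.45 = 1.1022
hit rate = Φ(1.1022) = 0.8648

hit rate = 0.865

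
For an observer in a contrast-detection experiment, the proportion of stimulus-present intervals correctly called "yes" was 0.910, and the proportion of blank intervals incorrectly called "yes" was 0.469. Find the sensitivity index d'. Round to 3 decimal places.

z(0.910) = 1.3408, z(0.469) = -0.0778
d' = z(H) − z(FA) = 1.3408 − (-0.0778) = 1.4186

d' = 1.419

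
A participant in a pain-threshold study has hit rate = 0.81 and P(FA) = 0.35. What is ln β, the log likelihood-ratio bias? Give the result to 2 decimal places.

ln β = -0.31

z(0.81) = 0.878, z(0.35) = -0.385
ln β = −½·[z(H)² − z(FA)²] = −0.5 × (0.771 − 0.148) = -0.3115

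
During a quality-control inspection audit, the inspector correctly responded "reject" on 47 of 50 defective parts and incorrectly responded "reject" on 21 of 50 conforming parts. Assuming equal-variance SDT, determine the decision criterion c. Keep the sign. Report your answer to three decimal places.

H = 47/50 = 0.9400
FA = 21/50 = 0.4200
z(0.9400) = 1.5548, z(0.4200) = -0.2019
c = −½·[z(H) + z(FA)] = −0.5 × (1.5548 + (-0.2019)) = -0.67645
c < 0: the inspector has a liberal response bias.

c = -0.676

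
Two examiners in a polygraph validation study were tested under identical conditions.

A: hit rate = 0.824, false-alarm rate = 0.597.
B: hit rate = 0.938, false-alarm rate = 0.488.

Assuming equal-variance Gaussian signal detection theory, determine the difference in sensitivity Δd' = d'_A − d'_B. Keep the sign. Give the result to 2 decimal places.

Δd' = -0.88

A: z(0.824) = 0.931, z(0.597) = 0.246, d' = 0.685
B: z(0.938) = 1.538, z(0.488) = -0.030, d' = 1.568
Δd' = d'_A − d'_B = 0.685 − 1.568 = -0.883
B has the higher sensitivity.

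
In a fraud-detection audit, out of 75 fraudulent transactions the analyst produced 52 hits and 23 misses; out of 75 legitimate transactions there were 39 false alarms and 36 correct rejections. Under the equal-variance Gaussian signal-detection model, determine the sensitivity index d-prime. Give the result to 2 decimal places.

H = 52/75 = 0.6933
FA = 39/75 = 0.5200
z(0.6933) = 0.505, z(0.5200) = 0.050
d' = z(H) − z(FA) = 0.505 − 0.050 = 0.455

d-prime = 0.46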